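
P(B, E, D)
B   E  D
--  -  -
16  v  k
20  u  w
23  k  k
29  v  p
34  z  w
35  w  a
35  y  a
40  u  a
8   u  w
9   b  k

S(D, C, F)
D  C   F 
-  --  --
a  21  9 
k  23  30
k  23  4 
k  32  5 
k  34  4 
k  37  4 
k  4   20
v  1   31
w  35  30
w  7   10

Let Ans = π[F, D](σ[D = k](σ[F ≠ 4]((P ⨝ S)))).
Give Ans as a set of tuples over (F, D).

{(20, k), (30, k), (5, k)}

Natural join on D: {(16, v, k, 23, 30), (16, v, k, 23, 4), (16, v, k, 32, 5), (16, v, k, 34, 4), (16, v, k, 37, 4), (16, v, k, 4, 20), (20, u, w, 35, 30), (20, u, w, 7, 10), (23, k, k, 23, 30), (23, k, k, 23, 4), (23, k, k, 32, 5), (23, k, k, 34, 4), (23, k, k, 37, 4), (23, k, k, 4, 20), (34, z, w, 35, 30), (34, z, w, 7, 10), (35, w, a, 21, 9), (35, y, a, 21, 9), (40, u, a, 21, 9), (8, u, w, 35, 30), (8, u, w, 7, 10), (9, b, k, 23, 30), (9, b, k, 23, 4), (9, b, k, 32, 5), (9, b, k, 34, 4), (9, b, k, 37, 4), (9, b, k, 4, 20)}
Filtering on F ≠ 4 leaves {(16, v, k, 23, 30), (16, v, k, 32, 5), (16, v, k, 4, 20), (20, u, w, 35, 30), (20, u, w, 7, 10), (23, k, k, 23, 30), (23, k, k, 32, 5), (23, k, k, 4, 20), (34, z, w, 35, 30), (34, z, w, 7, 10), (35, w, a, 21, 9), (35, y, a, 21, 9), (40, u, a, 21, 9), (8, u, w, 35, 30), (8, u, w, 7, 10), (9, b, k, 23, 30), (9, b, k, 32, 5), (9, b, k, 4, 20)}.
Filtering on D = k leaves {(16, v, k, 23, 30), (16, v, k, 32, 5), (16, v, k, 4, 20), (23, k, k, 23, 30), (23, k, k, 32, 5), (23, k, k, 4, 20), (9, b, k, 23, 30), (9, b, k, 32, 5), (9, b, k, 4, 20)}.
Keep only column(s) F, D (6 duplicate(s) eliminated): {(20, k), (30, k), (5, k)}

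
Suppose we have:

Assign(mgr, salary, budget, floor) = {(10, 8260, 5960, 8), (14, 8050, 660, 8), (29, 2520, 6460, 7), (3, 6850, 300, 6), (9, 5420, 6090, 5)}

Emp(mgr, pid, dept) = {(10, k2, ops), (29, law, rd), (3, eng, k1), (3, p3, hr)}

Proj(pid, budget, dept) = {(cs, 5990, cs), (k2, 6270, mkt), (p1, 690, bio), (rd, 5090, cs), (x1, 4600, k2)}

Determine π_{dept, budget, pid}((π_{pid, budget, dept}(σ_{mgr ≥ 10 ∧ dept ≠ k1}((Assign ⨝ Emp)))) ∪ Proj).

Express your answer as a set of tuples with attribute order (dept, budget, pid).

{(bio, 690, p1), (cs, 5090, rd), (cs, 5990, cs), (k2, 4600, x1), (mkt, 6270, k2), (ops, 5960, k2), (rd, 6460, law)}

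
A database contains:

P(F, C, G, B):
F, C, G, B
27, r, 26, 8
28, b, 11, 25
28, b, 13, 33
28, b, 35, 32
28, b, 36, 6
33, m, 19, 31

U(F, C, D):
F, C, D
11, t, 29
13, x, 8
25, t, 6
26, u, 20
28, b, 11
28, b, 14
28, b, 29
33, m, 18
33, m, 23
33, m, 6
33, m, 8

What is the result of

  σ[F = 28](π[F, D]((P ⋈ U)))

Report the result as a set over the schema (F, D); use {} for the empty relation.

{(28, 11), (28, 14), (28, 29)}

Natural join on F, C: {(28, b, 11, 25, 11), (28, b, 11, 25, 14), (28, b, 11, 25, 29), (28, b, 13, 33, 11), (28, b, 13, 33, 14), (28, b, 13, 33, 29), (28, b, 35, 32, 11), (28, b, 35, 32, 14), (28, b, 35, 32, 29), (28, b, 36, 6, 11), (28, b, 36, 6, 14), (28, b, 36, 6, 29), (33, m, 19, 31, 18), (33, m, 19, 31, 23), (33, m, 19, 31, 6), (33, m, 19, 31, 8)}
π_{F, D} gives {(28, 11), (28, 14), (28, 29), (33, 18), (33, 23), (33, 6), (33, 8)} (9 duplicate(s) eliminated).
Filtering on F = 28 leaves {(28, 11), (28, 14), (28, 29)}.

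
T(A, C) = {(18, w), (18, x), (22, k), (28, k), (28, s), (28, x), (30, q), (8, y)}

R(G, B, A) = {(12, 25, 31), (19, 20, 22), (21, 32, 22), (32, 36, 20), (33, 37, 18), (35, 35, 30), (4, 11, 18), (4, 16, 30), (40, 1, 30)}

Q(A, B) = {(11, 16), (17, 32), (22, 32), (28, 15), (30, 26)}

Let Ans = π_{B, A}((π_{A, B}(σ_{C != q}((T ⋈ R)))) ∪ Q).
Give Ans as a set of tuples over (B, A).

T ⋈ R (natural join on A): {(18, w, 33, 37), (18, w, 4, 11), (18, x, 33, 37), (18, x, 4, 11), (22, k, 19, 20), (22, k, 21, 32), (30, q, 35, 35), (30, q, 4, 16), (30, q, 40, 1)}
σ[C != q]: keep tuples satisfying C != q → {(18, w, 33, 37), (18, w, 4, 11), (18, x, 33, 37), (18, x, 4, 11), (22, k, 19, 20), (22, k, 21, 32)}
π_{A, B} gives {(18, 11), (18, 37), (22, 20), (22, 32)} (2 duplicate(s) eliminated).
Taking the union: {(11, 16), (17, 32), (18, 11), (18, 37), (22, 20), (22, 32), (28, 15), (30, 26)}
π_{B, A} gives {(11, 18), (15, 28), (16, 11), (20, 22), (26, 30), (32, 17), (32, 22), (37, 18)}.

{(11, 18), (15, 28), (16, 11), (20, 22), (26, 30), (32, 17), (32, 22), (37, 18)}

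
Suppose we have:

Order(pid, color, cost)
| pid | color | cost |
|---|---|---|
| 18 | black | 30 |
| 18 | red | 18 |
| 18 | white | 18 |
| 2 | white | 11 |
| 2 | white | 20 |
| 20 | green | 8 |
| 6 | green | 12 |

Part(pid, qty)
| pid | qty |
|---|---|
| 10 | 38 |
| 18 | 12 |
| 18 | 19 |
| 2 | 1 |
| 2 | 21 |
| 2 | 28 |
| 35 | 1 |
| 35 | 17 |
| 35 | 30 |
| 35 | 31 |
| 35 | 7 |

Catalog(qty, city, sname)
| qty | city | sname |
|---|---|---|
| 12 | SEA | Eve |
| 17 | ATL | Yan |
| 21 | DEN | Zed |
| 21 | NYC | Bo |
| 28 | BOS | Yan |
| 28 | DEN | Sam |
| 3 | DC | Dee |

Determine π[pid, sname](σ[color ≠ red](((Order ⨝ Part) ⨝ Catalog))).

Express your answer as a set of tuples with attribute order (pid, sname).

{(18, Eve), (2, Bo), (2, Sam), (2, Yan), (2, Zed)}

Order ⋈ Part (natural join on pid): {(18, black, 30, 12), (18, black, 30, 19), (18, red, 18, 12), (18, red, 18, 19), (18, white, 18, 12), (18, white, 18, 19), (2, white, 11, 1), (2, white, 11, 21), (2, white, 11, 28), (2, white, 20, 1), (2, white, 20, 21), (2, white, 20, 28)}
(Order ⨝ Part) ⋈ Catalog (natural join on qty): {(18, black, 30, 12, SEA, Eve), (18, red, 18, 12, SEA, Eve), (18, white, 18, 12, SEA, Eve), (2, white, 11, 21, DEN, Zed), (2, white, 11, 21, NYC, Bo), (2, white, 11, 28, BOS, Yan), (2, white, 11, 28, DEN, Sam), (2, white, 20, 21, DEN, Zed), (2, white, 20, 21, NYC, Bo), (2, white, 20, 28, BOS, Yan), (2, white, 20, 28, DEN, Sam)}
Apply σ_{color ≠ red}; surviving tuples: {(18, black, 30, 12, SEA, Eve), (18, white, 18, 12, SEA, Eve), (2, white, 11, 21, DEN, Zed), (2, white, 11, 21, NYC, Bo), (2, white, 11, 28, BOS, Yan), (2, white, 11, 28, DEN, Sam), (2, white, 20, 21, DEN, Zed), (2, white, 20, 21, NYC, Bo), (2, white, 20, 28, BOS, Yan), (2, white, 20, 28, DEN, Sam)}
Keep only column(s) pid, sname (5 duplicate(s) eliminated): {(18, Eve), (2, Bo), (2, Sam), (2, Yan), (2, Zed)}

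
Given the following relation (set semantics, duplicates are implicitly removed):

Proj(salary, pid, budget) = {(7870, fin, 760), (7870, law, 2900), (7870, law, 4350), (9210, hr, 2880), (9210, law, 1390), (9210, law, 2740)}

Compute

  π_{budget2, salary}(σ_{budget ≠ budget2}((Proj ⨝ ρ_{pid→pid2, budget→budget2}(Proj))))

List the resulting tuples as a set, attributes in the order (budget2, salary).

ρ[pid→pid2, budget→budget2]: schema becomes (salary, pid2, budget2); tuples unchanged.
Natural join on salary: {(7870, fin, 760, fin, 760), (7870, fin, 760, law, 2900), (7870, fin, 760, law, 4350), (7870, law, 2900, fin, 760), (7870, law, 2900, law, 2900), (7870, law, 2900, law, 4350), (7870, law, 4350, fin, 760), (7870, law, 4350, law, 2900), (7870, law, 4350, law, 4350), (9210, hr, 2880, hr, 2880), (9210, hr, 2880, law, 1390), (9210, hr, 2880, law, 2740), (9210, law, 1390, hr, 2880), (9210, law, 1390, law, 1390), (9210, law, 1390, law, 2740), (9210, law, 2740, hr, 2880), (9210, law, 2740, law, 1390), (9210, law, 2740, law, 2740)}
Filtering on budget ≠ budget2 leaves {(7870, fin, 760, law, 2900), (7870, fin, 760, law, 4350), (7870, law, 2900, fin, 760), (7870, law, 2900, law, 4350), (7870, law, 4350, fin, 760), (7870, law, 4350, law, 2900), (9210, hr, 2880, law, 1390), (9210, hr, 2880, law, 2740), (9210, law, 1390, hr, 2880), (9210, law, 1390, law, 2740), (9210, law, 2740, hr, 2880), (9210, law, 2740, law, 1390)}.
π[budget2, salary]: project onto (budget2, salary) (6 duplicate(s) eliminated) → {(1390, 9210), (2740, 9210), (2880, 9210), (2900, 7870), (4350, 7870), (760, 7870)}

{(1390, 9210), (2740, 9210), (2880, 9210), (2900, 7870), (4350, 7870), (760, 7870)}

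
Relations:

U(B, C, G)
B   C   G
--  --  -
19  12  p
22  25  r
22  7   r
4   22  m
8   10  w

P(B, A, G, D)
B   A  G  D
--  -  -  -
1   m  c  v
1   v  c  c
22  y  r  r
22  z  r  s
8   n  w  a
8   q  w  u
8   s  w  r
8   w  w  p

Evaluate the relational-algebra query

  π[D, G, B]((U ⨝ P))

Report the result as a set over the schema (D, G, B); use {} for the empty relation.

{(a, w, 8), (p, w, 8), (r, r, 22), (r, w, 8), (s, r, 22), (u, w, 8)}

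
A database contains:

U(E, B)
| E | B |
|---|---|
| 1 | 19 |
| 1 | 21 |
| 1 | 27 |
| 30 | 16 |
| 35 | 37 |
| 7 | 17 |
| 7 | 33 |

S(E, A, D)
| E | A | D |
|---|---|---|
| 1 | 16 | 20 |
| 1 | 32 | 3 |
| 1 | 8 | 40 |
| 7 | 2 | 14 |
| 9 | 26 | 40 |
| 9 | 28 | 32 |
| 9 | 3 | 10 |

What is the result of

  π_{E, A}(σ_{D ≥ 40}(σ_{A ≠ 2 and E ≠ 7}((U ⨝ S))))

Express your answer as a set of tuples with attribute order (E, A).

{(1, 8)}

Joining U and S on E yields {(1, 19, 16, 20), (1, 19, 32, 3), (1, 19, 8, 40), (1, 21, 16, 20), (1, 21, 32, 3), (1, 21, 8, 40), (1, 27, 16, 20), (1, 27, 32, 3), (1, 27, 8, 40), (7, 17, 2, 14), (7, 33, 2, 14)}.
Selection A ≠ 2 and E ≠ 7: {(1, 19, 16, 20), (1, 19, 32, 3), (1, 19, 8, 40), (1, 21, 16, 20), (1, 21, 32, 3), (1, 21, 8, 40), (1, 27, 16, 20), (1, 27, 32, 3), (1, 27, 8, 40)}
Selection D ≥ 40: {(1, 19, 8, 40), (1, 21, 8, 40), (1, 27, 8, 40)}
π_{E, A} gives {(1, 8)} (2 duplicate(s) eliminated).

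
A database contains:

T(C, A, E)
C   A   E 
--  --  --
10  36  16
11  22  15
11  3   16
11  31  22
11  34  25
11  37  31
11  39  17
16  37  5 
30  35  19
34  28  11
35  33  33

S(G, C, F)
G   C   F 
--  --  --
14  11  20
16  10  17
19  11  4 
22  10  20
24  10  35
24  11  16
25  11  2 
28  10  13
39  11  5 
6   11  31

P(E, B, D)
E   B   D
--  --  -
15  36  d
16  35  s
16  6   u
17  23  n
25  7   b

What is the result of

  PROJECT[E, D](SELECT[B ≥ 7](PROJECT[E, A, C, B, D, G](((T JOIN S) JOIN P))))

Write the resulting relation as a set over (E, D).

{(15, d), (16, s), (17, n), (25, b)}

T ⋈ S (natural join on C): {(10, 36, 16, 16, 17), (10, 36, 16, 22, 20), (10, 36, 16, 24, 35), (10, 36, 16, 28, 13), (11, 22, 15, 14, 20), (11, 22, 15, 19, 4), (11, 22, 15, 24, 16), (11, 22, 15, 25, 2), (11, 22, 15, 39, 5), (11, 22, 15, 6, 31), (11, 3, 16, 14, 20), (11, 3, 16, 19, 4), (11, 3, 16, 24, 16), (11, 3, 16, 25, 2), (11, 3, 16, 39, 5), (11, 3, 16, 6, 31), (11, 31, 22, 14, 20), (11, 31, 22, 19, 4), (11, 31, 22, 24, 16), (11, 31, 22, 25, 2), (11, 31, 22, 39, 5), (11, 31, 22, 6, 31), (11, 34, 25, 14, 20), (11, 34, 25, 19, 4), (11, 34, 25, 24, 16), (11, 34, 25, 25, 2), (11, 34, 25, 39, 5), (11, 34, 25, 6, 31), (11, 37, 31, 14, 20), (11, 37, 31, 19, 4), (11, 37, 31, 24, 16), (11, 37, 31, 25, 2), (11, 37, 31, 39, 5), (11, 37, 31, 6, 31), (11, 39, 17, 14, 20), (11, 39, 17, 19, 4), (11, 39, 17, 24, 16), (11, 39, 17, 25, 2), (11, 39, 17, 39, 5), (11, 39, 17, 6, 31)}
(T JOIN S) ⋈ P (natural join on E): {(10, 36, 16, 16, 17, 35, s), (10, 36, 16, 16, 17, 6, u), (10, 36, 16, 22, 20, 35, s), (10, 36, 16, 22, 20, 6, u), (10, 36, 16, 24, 35, 35, s), (10, 36, 16, 24, 35, 6, u), (10, 36, 16, 28, 13, 35, s), (10, 36, 16, 28, 13, 6, u), (11, 22, 15, 14, 20, 36, d), (11, 22, 15, 19, 4, 36, d), (11, 22, 15, 24, 16, 36, d), (11, 22, 15, 25, 2, 36, d), (11, 22, 15, 39, 5, 36, d), (11, 22, 15, 6, 31, 36, d), (11, 3, 16, 14, 20, 35, s), (11, 3, 16, 14, 20, 6, u), (11, 3, 16, 19, 4, 35, s), (11, 3, 16, 19, 4, 6, u), (11, 3, 16, 24, 16, 35, s), (11, 3, 16, 24, 16, 6, u), (11, 3, 16, 25, 2, 35, s), (11, 3, 16, 25, 2, 6, u), (11, 3, 16, 39, 5, 35, s), (11, 3, 16, 39, 5, 6, u), (11, 3, 16, 6, 31, 35, s), (11, 3, 16, 6, 31, 6, u), (11, 34, 25, 14, 20, 7, b), (11, 34, 25, 19, 4, 7, b), (11, 34, 25, 24, 16, 7, b), (11, 34, 25, 25, 2, 7, b), (11, 34, 25, 39, 5, 7, b), (11, 34, 25, 6, 31, 7, b), (11, 39, 17, 14, 20, 23, n), (11, 39, 17, 19, 4, 23, n), (11, 39, 17, 24, 16, 23, n), (11, 39, 17, 25, 2, 23, n), (11, 39, 17, 39, 5, 23, n), (11, 39, 17, 6, 31, 23, n)}
Keep only column(s) E, A, C, B, D, G: {(15, 22, 11, 36, d, 14), (15, 22, 11, 36, d, 19), (15, 22, 11, 36, d, 24), (15, 22, 11, 36, d, 25), (15, 22, 11, 36, d, 39), (15, 22, 11, 36, d, 6), (16, 3, 11, 35, s, 14), (16, 3, 11, 35, s, 19), (16, 3, 11, 35, s, 24), (16, 3, 11, 35, s, 25), (16, 3, 11, 35, s, 39), (16, 3, 11, 35, s, 6), (16, 3, 11, 6, u, 14), (16, 3, 11, 6, u, 19), (16, 3, 11, 6, u, 24), (16, 3, 11, 6, u, 25), (16, 3, 11, 6, u, 39), (16, 3, 11, 6, u, 6), (16, 36, 10, 35, s, 16), (16, 36, 10, 35, s, 22), (16, 36, 10, 35, s, 24), (16, 36, 10, 35, s, 28), (16, 36, 10, 6, u, 16), (16, 36, 10, 6, u, 22), (16, 36, 10, 6, u, 24), (16, 36, 10, 6, u, 28), (17, 39, 11, 23, n, 14), (17, 39, 11, 23, n, 19), (17, 39, 11, 23, n, 24), (17, 39, 11, 23, n, 25), (17, 39, 11, 23, n, 39), (17, 39, 11, 23, n, 6), (25, 34, 11, 7, b, 14), (25, 34, 11, 7, b, 19), (25, 34, 11, 7, b, 24), (25, 34, 11, 7, b, 25), (25, 34, 11, 7, b, 39), (25, 34, 11, 7, b, 6)}
Selection B ≥ 7: {(15, 22, 11, 36, d, 14), (15, 22, 11, 36, d, 19), (15, 22, 11, 36, d, 24), (15, 22, 11, 36, d, 25), (15, 22, 11, 36, d, 39), (15, 22, 11, 36, d, 6), (16, 3, 11, 35, s, 14), (16, 3, 11, 35, s, 19), (16, 3, 11, 35, s, 24), (16, 3, 11, 35, s, 25), (16, 3, 11, 35, s, 39), (16, 3, 11, 35, s, 6), (16, 36, 10, 35, s, 16), (16, 36, 10, 35, s, 22), (16, 36, 10, 35, s, 24), (16, 36, 10, 35, s, 28), (17, 39, 11, 23, n, 14), (17, 39, 11, 23, n, 19), (17, 39, 11, 23, n, 24), (17, 39, 11, 23, n, 25), (17, 39, 11, 23, n, 39), (17, 39, 11, 23, n, 6), (25, 34, 11, 7, b, 14), (25, 34, 11, 7, b, 19), (25, 34, 11, 7, b, 24), (25, 34, 11, 7, b, 25), (25, 34, 11, 7, b, 39), (25, 34, 11, 7, b, 6)}
Keep only column(s) E, D (24 duplicate(s) eliminated): {(15, d), (16, s), (17, n), (25, b)}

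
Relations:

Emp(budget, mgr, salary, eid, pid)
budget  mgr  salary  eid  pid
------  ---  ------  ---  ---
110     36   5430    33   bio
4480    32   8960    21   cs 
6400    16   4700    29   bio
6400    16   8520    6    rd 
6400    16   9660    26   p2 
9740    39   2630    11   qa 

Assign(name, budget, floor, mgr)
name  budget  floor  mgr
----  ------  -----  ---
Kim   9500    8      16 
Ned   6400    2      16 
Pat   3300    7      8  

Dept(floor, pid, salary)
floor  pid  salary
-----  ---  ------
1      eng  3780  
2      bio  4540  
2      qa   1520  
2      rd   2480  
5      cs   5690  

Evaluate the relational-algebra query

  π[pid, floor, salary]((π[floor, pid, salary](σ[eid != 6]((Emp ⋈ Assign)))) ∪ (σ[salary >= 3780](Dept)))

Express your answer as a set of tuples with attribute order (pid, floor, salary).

Emp ⋈ Assign (natural join on budget, mgr): {(6400, 16, 4700, 29, bio, Ned, 2), (6400, 16, 8520, 6, rd, Ned, 2), (6400, 16, 9660, 26, p2, Ned, 2)}
Apply σ_{eid != 6}; surviving tuples: {(6400, 16, 4700, 29, bio, Ned, 2), (6400, 16, 9660, 26, p2, Ned, 2)}
Keep only column(s) floor, pid, salary: {(2, bio, 4700), (2, p2, 9660)}
Apply σ_{salary >= 3780}; surviving tuples: {(1, eng, 3780), (2, bio, 4540), (5, cs, 5690)}
Set union of the two operands is {(1, eng, 3780), (2, bio, 4540), (2, bio, 4700), (2, p2, 9660), (5, cs, 5690)}.
Keep only column(s) pid, floor, salary: {(bio, 2, 4540), (bio, 2, 4700), (cs, 5, 5690), (eng, 1, 3780), (p2, 2, 9660)}

{(bio, 2, 4540), (bio, 2, 4700), (cs, 5, 5690), (eng, 1, 3780), (p2, 2, 9660)}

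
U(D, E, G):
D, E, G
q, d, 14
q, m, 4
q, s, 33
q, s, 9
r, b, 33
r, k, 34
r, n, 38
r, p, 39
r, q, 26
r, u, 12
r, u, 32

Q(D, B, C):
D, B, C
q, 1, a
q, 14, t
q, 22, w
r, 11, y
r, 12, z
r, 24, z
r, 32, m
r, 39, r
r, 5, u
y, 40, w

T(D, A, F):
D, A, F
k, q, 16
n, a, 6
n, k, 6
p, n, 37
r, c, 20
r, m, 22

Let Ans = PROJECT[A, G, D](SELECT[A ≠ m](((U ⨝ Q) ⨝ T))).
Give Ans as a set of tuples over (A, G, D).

{(c, 12, r), (c, 26, r), (c, 32, r), (c, 33, r), (c, 34, r), (c, 38, r), (c, 39, r)}

Joining U and Q on D yields {(q, d, 14, 1, a), (q, d, 14, 14, t), (q, d, 14, 22, w), (q, m, 4, 1, a), (q, m, 4, 14, t), (q, m, 4, 22, w), (q, s, 33, 1, a), (q, s, 33, 14, t), (q, s, 33, 22, w), (q, s, 9, 1, a), (q, s, 9, 14, t), (q, s, 9, 22, w), (r, b, 33, 11, y), (r, b, 33, 12, z), (r, b, 33, 24, z), (r, b, 33, 32, m), (r, b, 33, 39, r), (r, b, 33, 5, u), (r, k, 34, 11, y), (r, k, 34, 12, z), (r, k, 34, 24, z), (r, k, 34, 32, m), (r, k, 34, 39, r), (r, k, 34, 5, u), (r, n, 38, 11, y), (r, n, 38, 12, z), (r, n, 38, 24, z), (r, n, 38, 32, m), (r, n, 38, 39, r), (r, n, 38, 5, u), (r, p, 39, 11, y), (r, p, 39, 12, z), (r, p, 39, 24, z), (r, p, 39, 32, m), (r, p, 39, 39, r), (r, p, 39, 5, u), (r, q, 26, 11, y), (r, q, 26, 12, z), (r, q, 26, 24, z), (r, q, 26, 32, m), (r, q, 26, 39, r), (r, q, 26, 5, u), (r, u, 12, 11, y), (r, u, 12, 12, z), (r, u, 12, 24, z), (r, u, 12, 32, m), (r, u, 12, 39, r), (r, u, 12, 5, u), (r, u, 32, 11, y), (r, u, 32, 12, z), (r, u, 32, 24, z), (r, u, 32, 32, m), (r, u, 32, 39, r), (r, u, 32, 5, u)}.
Joining (U ⨝ Q) and T on D yields {(r, b, 33, 11, y, c, 20), (r, b, 33, 11, y, m, 22), (r, b, 33, 12, z, c, 20), (r, b, 33, 12, z, m, 22), (r, b, 33, 24, z, c, 20), (r, b, 33, 24, z, m, 22), (r, b, 33, 32, m, c, 20), (r, b, 33, 32, m, m, 22), (r, b, 33, 39, r, c, 20), (r, b, 33, 39, r, m, 22), (r, b, 33, 5, u, c, 20), (r, b, 33, 5, u, m, 22), (r, k, 34, 11, y, c, 20), (r, k, 34, 11, y, m, 22), (r, k, 34, 12, z, c, 20), (r, k, 34, 12, z, m, 22), (r, k, 34, 24, z, c, 20), (r, k, 34, 24, z, m, 22), (r, k, 34, 32, m, c, 20), (r, k, 34, 32, m, m, 22), (r, k, 34, 39, r, c, 20), (r, k, 34, 39, r, m, 22), (r, k, 34, 5, u, c, 20), (r, k, 34, 5, u, m, 22), (r, n, 38, 11, y, c, 20), (r, n, 38, 11, y, m, 22), (r, n, 38, 12, z, c, 20), (r, n, 38, 12, z, m, 22), (r, n, 38, 24, z, c, 20), (r, n, 38, 24, z, m, 22), (r, n, 38, 32, m, c, 20), (r, n, 38, 32, m, m, 22), (r, n, 38, 39, r, c, 20), (r, n, 38, 39, r, m, 22), (r, n, 38, 5, u, c, 20), (r, n, 38, 5, u, m, 22), (r, p, 39, 11, y, c, 20), (r, p, 39, 11, y, m, 22), (r, p, 39, 12, z, c, 20), (r, p, 39, 12, z, m, 22), (r, p, 39, 24, z, c, 20), (r, p, 39, 24, z, m, 22), (r, p, 39, 32, m, c, 20), (r, p, 39, 32, m, m, 22), (r, p, 39, 39, r, c, 20), (r, p, 39, 39, r, m, 22), (r, p, 39, 5, u, c, 20), (r, p, 39, 5, u, m, 22), (r, q, 26, 11, y, c, 20), (r, q, 26, 11, y, m, 22), (r, q, 26, 12, z, c, 20), (r, q, 26, 12, z, m, 22), (r, q, 26, 24, z, c, 20), (r, q, 26, 24, z, m, 22), (r, q, 26, 32, m, c, 20), (r, q, 26, 32, m, m, 22), (r, q, 26, 39, r, c, 20), (r, q, 26, 39, r, m, 22), (r, q, 26, 5, u, c, 20), (r, q, 26, 5, u, m, 22), (r, u, 12, 11, y, c, 20), (r, u, 12, 11, y, m, 22), (r, u, 12, 12, z, c, 20), (r, u, 12, 12, z, m, 22), (r, u, 12, 24, z, c, 20), (r, u, 12, 24, z, m, 22), (r, u, 12, 32, m, c, 20), (r, u, 12, 32, m, m, 22), (r, u, 12, 39, r, c, 20), (r, u, 12, 39, r, m, 22), (r, u, 12, 5, u, c, 20), (r, u, 12, 5, u, m, 22), (r, u, 32, 11, y, c, 20), (r, u, 32, 11, y, m, 22), (r, u, 32, 12, z, c, 20), (r, u, 32, 12, z, m, 22), (r, u, 32, 24, z, c, 20), (r, u, 32, 24, z, m, 22), (r, u, 32, 32, m, c, 20), (r, u, 32, 32, m, m, 22), (r, u, 32, 39, r, c, 20), (r, u, 32, 39, r, m, 22), (r, u, 32, 5, u, c, 20), (r, u, 32, 5, u, m, 22)}.
Selection A ≠ m: {(r, b, 33, 11, y, c, 20), (r, b, 33, 12, z, c, 20), (r, b, 33, 24, z, c, 20), (r, b, 33, 32, m, c, 20), (r, b, 33, 39, r, c, 20), (r, b, 33, 5, u, c, 20), (r, k, 34, 11, y, c, 20), (r, k, 34, 12, z, c, 20), (r, k, 34, 24, z, c, 20), (r, k, 34, 32, m, c, 20), (r, k, 34, 39, r, c, 20), (r, k, 34, 5, u, c, 20), (r, n, 38, 11, y, c, 20), (r, n, 38, 12, z, c, 20), (r, n, 38, 24, z, c, 20), (r, n, 38, 32, m, c, 20), (r, n, 38, 39, r, c, 20), (r, n, 38, 5, u, c, 20), (r, p, 39, 11, y, c, 20), (r, p, 39, 12, z, c, 20), (r, p, 39, 24, z, c, 20), (r, p, 39, 32, m, c, 20), (r, p, 39, 39, r, c, 20), (r, p, 39, 5, u, c, 20), (r, q, 26, 11, y, c, 20), (r, q, 26, 12, z, c, 20), (r, q, 26, 24, z, c, 20), (r, q, 26, 32, m, c, 20), (r, q, 26, 39, r, c, 20), (r, q, 26, 5, u, c, 20), (r, u, 12, 11, y, c, 20), (r, u, 12, 12, z, c, 20), (r, u, 12, 24, z, c, 20), (r, u, 12, 32, m, c, 20), (r, u, 12, 39, r, c, 20), (r, u, 12, 5, u, c, 20), (r, u, 32, 11, y, c, 20), (r, u, 32, 12, z, c, 20), (r, u, 32, 24, z, c, 20), (r, u, 32, 32, m, c, 20), (r, u, 32, 39, r, c, 20), (r, u, 32, 5, u, c, 20)}
Projecting to A, G, D (35 duplicate(s) eliminated): {(c, 12, r), (c, 26, r), (c, 32, r), (c, 33, r), (c, 34, r), (c, 38, r), (c, 39, r)}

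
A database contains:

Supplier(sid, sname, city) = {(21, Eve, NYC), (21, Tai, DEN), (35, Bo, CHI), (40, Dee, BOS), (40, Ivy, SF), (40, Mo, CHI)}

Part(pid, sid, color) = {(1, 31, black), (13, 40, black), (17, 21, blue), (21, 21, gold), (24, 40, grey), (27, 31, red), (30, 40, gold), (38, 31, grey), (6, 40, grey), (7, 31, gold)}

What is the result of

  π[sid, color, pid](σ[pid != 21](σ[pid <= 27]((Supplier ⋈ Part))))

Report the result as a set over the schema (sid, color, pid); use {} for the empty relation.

Natural join on sid: {(21, Eve, NYC, 17, blue), (21, Eve, NYC, 21, gold), (21, Tai, DEN, 17, blue), (21, Tai, DEN, 21, gold), (40, Dee, BOS, 13, black), (40, Dee, BOS, 24, grey), (40, Dee, BOS, 30, gold), (40, Dee, BOS, 6, grey), (40, Ivy, SF, 13, black), (40, Ivy, SF, 24, grey), (40, Ivy, SF, 30, gold), (40, Ivy, SF, 6, grey), (40, Mo, CHI, 13, black), (40, Mo, CHI, 24, grey), (40, Mo, CHI, 30, gold), (40, Mo, CHI, 6, grey)}
Apply σ_{pid <= 27}; surviving tuples: {(21, Eve, NYC, 17, blue), (21, Eve, NYC, 21, gold), (21, Tai, DEN, 17, blue), (21, Tai, DEN, 21, gold), (40, Dee, BOS, 13, black), (40, Dee, BOS, 24, grey), (40, Dee, BOS, 6, grey), (40, Ivy, SF, 13, black), (40, Ivy, SF, 24, grey), (40, Ivy, SF, 6, grey), (40, Mo, CHI, 13, black), (40, Mo, CHI, 24, grey), (40, Mo, CHI, 6, grey)}
Apply σ_{pid != 21}; surviving tuples: {(21, Eve, NYC, 17, blue), (21, Tai, DEN, 17, blue), (40, Dee, BOS, 13, black), (40, Dee, BOS, 24, grey), (40, Dee, BOS, 6, grey), (40, Ivy, SF, 13, black), (40, Ivy, SF, 24, grey), (40, Ivy, SF, 6, grey), (40, Mo, CHI, 13, black), (40, Mo, CHI, 24, grey), (40, Mo, CHI, 6, grey)}
Projecting to sid, color, pid (7 duplicate(s) eliminated): {(21, blue, 17), (40, black, 13), (40, grey, 24), (40, grey, 6)}

{(21, blue, 17), (40, black, 13), (40, grey, 24), (40, grey, 6)}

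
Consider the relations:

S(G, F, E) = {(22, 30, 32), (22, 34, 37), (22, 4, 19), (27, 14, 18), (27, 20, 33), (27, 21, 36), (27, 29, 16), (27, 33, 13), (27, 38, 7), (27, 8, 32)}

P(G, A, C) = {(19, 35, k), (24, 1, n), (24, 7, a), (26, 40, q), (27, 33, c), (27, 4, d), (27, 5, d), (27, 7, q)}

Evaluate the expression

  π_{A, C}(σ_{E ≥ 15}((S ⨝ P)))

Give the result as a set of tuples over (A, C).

S ⋈ P (natural join on G): {(27, 14, 18, 33, c), (27, 14, 18, 4, d), (27, 14, 18, 5, d), (27, 14, 18, 7, q), (27, 20, 33, 33, c), (27, 20, 33, 4, d), (27, 20, 33, 5, d), (27, 20, 33, 7, q), (27, 21, 36, 33, c), (27, 21, 36, 4, d), (27, 21, 36, 5, d), (27, 21, 36, 7, q), (27, 29, 16, 33, c), (27, 29, 16, 4, d), (27, 29, 16, 5, d), (27, 29, 16, 7, q), (27, 33, 13, 33, c), (27, 33, 13, 4, d), (27, 33, 13, 5, d), (27, 33, 13, 7, q), (27, 38, 7, 33, c), (27, 38, 7, 4, d), (27, 38, 7, 5, d), (27, 38, 7, 7, q), (27, 8, 32, 33, c), (27, 8, 32, 4, d), (27, 8, 32, 5, d), (27, 8, 32, 7, q)}
σ[E ≥ 15]: keep tuples satisfying E ≥ 15 → {(27, 14, 18, 33, c), (27, 14, 18, 4, d), (27, 14, 18, 5, d), (27, 14, 18, 7, q), (27, 20, 33, 33, c), (27, 20, 33, 4, d), (27, 20, 33, 5, d), (27, 20, 33, 7, q), (27, 21, 36, 33, c), (27, 21, 36, 4, d), (27, 21, 36, 5, d), (27, 21, 36, 7, q), (27, 29, 16, 33, c), (27, 29, 16, 4, d), (27, 29, 16, 5, d), (27, 29, 16, 7, q), (27, 8, 32, 33, c), (27, 8, 32, 4, d), (27, 8, 32, 5, d), (27, 8, 32, 7, q)}
Projecting to A, C (16 duplicate(s) eliminated): {(33, c), (4, d), (5, d), (7, q)}

{(33, c), (4, d), (5, d), (7, q)}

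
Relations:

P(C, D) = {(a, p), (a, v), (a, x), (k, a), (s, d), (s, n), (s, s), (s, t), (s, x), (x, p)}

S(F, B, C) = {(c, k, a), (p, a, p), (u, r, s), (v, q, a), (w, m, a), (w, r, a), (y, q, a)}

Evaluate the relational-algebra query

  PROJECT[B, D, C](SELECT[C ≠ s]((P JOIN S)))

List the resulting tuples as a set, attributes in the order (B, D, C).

Natural join on C: {(a, p, c, k), (a, p, v, q), (a, p, w, m), (a, p, w, r), (a, p, y, q), (a, v, c, k), (a, v, v, q), (a, v, w, m), (a, v, w, r), (a, v, y, q), (a, x, c, k), (a, x, v, q), (a, x, w, m), (a, x, w, r), (a, x, y, q), (s, d, u, r), (s, n, u, r), (s, s, u, r), (s, t, u, r), (s, x, u, r)}
Apply σ_{C ≠ s}; surviving tuples: {(a, p, c, k), (a, p, v, q), (a, p, w, m), (a, p, w, r), (a, p, y, q), (a, v, c, k), (a, v, v, q), (a, v, w, m), (a, v, w, r), (a, v, y, q), (a, x, c, k), (a, x, v, q), (a, x, w, m), (a, x, w, r), (a, x, y, q)}
π[B, D, C]: project onto (B, D, C) (3 duplicate(s) eliminated) → {(k, p, a), (k, v, a), (k, x, a), (m, p, a), (m, v, a), (m, x, a), (q, p, a), (q, v, a), (q, x, a), (r, p, a), (r, v, a), (r, x, a)}

{(k, p, a), (k, v, a), (k, x, a), (m, p, a), (m, v, a), (m, x, a), (q, p, a), (q, v, a), (q, x, a), (r, p, a), (r, v, a), (r, x, a)}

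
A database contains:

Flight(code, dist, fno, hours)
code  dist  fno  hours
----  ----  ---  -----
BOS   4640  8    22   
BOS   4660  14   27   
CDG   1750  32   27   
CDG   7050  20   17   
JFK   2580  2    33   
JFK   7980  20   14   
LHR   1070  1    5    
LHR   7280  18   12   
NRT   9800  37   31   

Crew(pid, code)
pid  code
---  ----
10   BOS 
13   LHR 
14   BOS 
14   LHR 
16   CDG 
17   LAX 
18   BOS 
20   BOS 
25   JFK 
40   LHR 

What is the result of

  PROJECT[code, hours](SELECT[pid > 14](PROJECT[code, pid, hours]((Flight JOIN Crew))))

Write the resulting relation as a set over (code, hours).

Joining Flight and Crew on code yields {(BOS, 4640, 8, 22, 10), (BOS, 4640, 8, 22, 14), (BOS, 4640, 8, 22, 18), (BOS, 4640, 8, 22, 20), (BOS, 4660, 14, 27, 10), (BOS, 4660, 14, 27, 14), (BOS, 4660, 14, 27, 18), (BOS, 4660, 14, 27, 20), (CDG, 1750, 32, 27, 16), (CDG, 7050, 20, 17, 16), (JFK, 2580, 2, 33, 25), (JFK, 7980, 20, 14, 25), (LHR, 1070, 1, 5, 13), (LHR, 1070, 1, 5, 14), (LHR, 1070, 1, 5, 40), (LHR, 7280, 18, 12, 13), (LHR, 7280, 18, 12, 14), (LHR, 7280, 18, 12, 40)}.
π[code, pid, hours]: project onto (code, pid, hours) → {(BOS, 10, 22), (BOS, 10, 27), (BOS, 14, 22), (BOS, 14, 27), (BOS, 18, 22), (BOS, 18, 27), (BOS, 20, 22), (BOS, 20, 27), (CDG, 16, 17), (CDG, 16, 27), (JFK, 25, 14), (JFK, 25, 33), (LHR, 13, 12), (LHR, 13, 5), (LHR, 14, 12), (LHR, 14, 5), (LHR, 40, 12), (LHR, 40, 5)}
Apply σ_{pid > 14}; surviving tuples: {(BOS, 18, 22), (BOS, 18, 27), (BOS, 20, 22), (BOS, 20, 27), (CDG, 16, 17), (CDG, 16, 27), (JFK, 25, 14), (JFK, 25, 33), (LHR, 40, 12), (LHR, 40, 5)}
π[code, hours]: project onto (code, hours) (2 duplicate(s) eliminated) → {(BOS, 22), (BOS, 27), (CDG, 17), (CDG, 27), (JFK, 14), (JFK, 33), (LHR, 12), (LHR, 5)}

{(BOS, 22), (BOS, 27), (CDG, 17), (CDG, 27), (JFK, 14), (JFK, 33), (LHR, 12), (LHR, 5)}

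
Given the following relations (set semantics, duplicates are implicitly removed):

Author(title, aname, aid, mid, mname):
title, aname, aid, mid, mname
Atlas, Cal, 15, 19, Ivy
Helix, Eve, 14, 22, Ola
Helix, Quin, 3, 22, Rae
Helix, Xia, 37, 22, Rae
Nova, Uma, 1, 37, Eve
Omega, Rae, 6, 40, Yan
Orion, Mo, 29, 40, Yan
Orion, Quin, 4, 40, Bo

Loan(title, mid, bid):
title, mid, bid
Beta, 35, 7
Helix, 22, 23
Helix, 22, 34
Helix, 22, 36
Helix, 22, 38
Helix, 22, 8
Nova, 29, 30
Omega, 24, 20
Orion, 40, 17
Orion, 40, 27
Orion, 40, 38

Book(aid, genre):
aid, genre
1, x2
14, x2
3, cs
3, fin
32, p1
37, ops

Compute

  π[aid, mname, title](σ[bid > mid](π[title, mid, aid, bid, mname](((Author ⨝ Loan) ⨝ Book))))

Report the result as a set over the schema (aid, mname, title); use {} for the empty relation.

{(14, Ola, Helix), (3, Rae, Helix), (37, Rae, Helix)}

Joining Author and Loan on title, mid yields {(Helix, Eve, 14, 22, Ola, 23), (Helix, Eve, 14, 22, Ola, 34), (Helix, Eve, 14, 22, Ola, 36), (Helix, Eve, 14, 22, Ola, 38), (Helix, Eve, 14, 22, Ola, 8), (Helix, Quin, 3, 22, Rae, 23), (Helix, Quin, 3, 22, Rae, 34), (Helix, Quin, 3, 22, Rae, 36), (Helix, Quin, 3, 22, Rae, 38), (Helix, Quin, 3, 22, Rae, 8), (Helix, Xia, 37, 22, Rae, 23), (Helix, Xia, 37, 22, Rae, 34), (Helix, Xia, 37, 22, Rae, 36), (Helix, Xia, 37, 22, Rae, 38), (Helix, Xia, 37, 22, Rae, 8), (Orion, Mo, 29, 40, Yan, 17), (Orion, Mo, 29, 40, Yan, 27), (Orion, Mo, 29, 40, Yan, 38), (Orion, Quin, 4, 40, Bo, 17), (Orion, Quin, 4, 40, Bo, 27), (Orion, Quin, 4, 40, Bo, 38)}.
Joining (Author ⨝ Loan) and Book on aid yields {(Helix, Eve, 14, 22, Ola, 23, x2), (Helix, Eve, 14, 22, Ola, 34, x2), (Helix, Eve, 14, 22, Ola, 36, x2), (Helix, Eve, 14, 22, Ola, 38, x2), (Helix, Eve, 14, 22, Ola, 8, x2), (Helix, Quin, 3, 22, Rae, 23, cs), (Helix, Quin, 3, 22, Rae, 23, fin), (Helix, Quin, 3, 22, Rae, 34, cs), (Helix, Quin, 3, 22, Rae, 34, fin), (Helix, Quin, 3, 22, Rae, 36, cs), (Helix, Quin, 3, 22, Rae, 36, fin), (Helix, Quin, 3, 22, Rae, 38, cs), (Helix, Quin, 3, 22, Rae, 38, fin), (Helix, Quin, 3, 22, Rae, 8, cs), (Helix, Quin, 3, 22, Rae, 8, fin), (Helix, Xia, 37, 22, Rae, 23, ops), (Helix, Xia, 37, 22, Rae, 34, ops), (Helix, Xia, 37, 22, Rae, 36, ops), (Helix, Xia, 37, 22, Rae, 38, ops), (Helix, Xia, 37, 22, Rae, 8, ops)}.
π_{title, mid, aid, bid, mname} gives {(Helix, 22, 14, 23, Ola), (Helix, 22, 14, 34, Ola), (Helix, 22, 14, 36, Ola), (Helix, 22, 14, 38, Ola), (Helix, 22, 14, 8, Ola), (Helix, 22, 3, 23, Rae), (Helix, 22, 3, 34, Rae), (Helix, 22, 3, 36, Rae), (Helix, 22, 3, 38, Rae), (Helix, 22, 3, 8, Rae), (Helix, 22, 37, 23, Rae), (Helix, 22, 37, 34, Rae), (Helix, 22, 37, 36, Rae), (Helix, 22, 37, 38, Rae), (Helix, 22, 37, 8, Rae)} (5 duplicate(s) eliminated).
Apply σ_{bid > mid}; surviving tuples: {(Helix, 22, 14, 23, Ola), (Helix, 22, 14, 34, Ola), (Helix, 22, 14, 36, Ola), (Helix, 22, 14, 38, Ola), (Helix, 22, 3, 23, Rae), (Helix, 22, 3, 34, Rae), (Helix, 22, 3, 36, Rae), (Helix, 22, 3, 38, Rae), (Helix, 22, 37, 23, Rae), (Helix, 22, 37, 34, Rae), (Helix, 22, 37, 36, Rae), (Helix, 22, 37, 38, Rae)}
π_{aid, mname, title} gives {(14, Ola, Helix), (3, Rae, Helix), (37, Rae, Helix)} (9 duplicate(s) eliminated).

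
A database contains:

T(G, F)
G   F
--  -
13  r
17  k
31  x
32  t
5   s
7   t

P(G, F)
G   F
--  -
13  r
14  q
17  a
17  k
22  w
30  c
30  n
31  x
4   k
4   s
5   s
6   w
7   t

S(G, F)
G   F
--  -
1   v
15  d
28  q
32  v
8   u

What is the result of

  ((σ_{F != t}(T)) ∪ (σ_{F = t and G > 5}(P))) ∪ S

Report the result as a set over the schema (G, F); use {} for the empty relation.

{(1, v), (13, r), (15, d), (17, k), (28, q), (31, x), (32, v), (5, s), (7, t), (8, u)}

Selection F != t: {(13, r), (17, k), (31, x), (5, s)}
Selection F = t and G > 5: {(7, t)}
Union: {(13, r), (17, k), (31, x), (5, s)} with {(7, t)} → {(13, r), (17, k), (31, x), (5, s), (7, t)}
Union: {(13, r), (17, k), (31, x), (5, s), (7, t)} with {(1, v), (15, d), (28, q), (32, v), (8, u)} → {(1, v), (13, r), (15, d), (17, k), (28, q), (31, x), (32, v), (5, s), (7, t), (8, u)}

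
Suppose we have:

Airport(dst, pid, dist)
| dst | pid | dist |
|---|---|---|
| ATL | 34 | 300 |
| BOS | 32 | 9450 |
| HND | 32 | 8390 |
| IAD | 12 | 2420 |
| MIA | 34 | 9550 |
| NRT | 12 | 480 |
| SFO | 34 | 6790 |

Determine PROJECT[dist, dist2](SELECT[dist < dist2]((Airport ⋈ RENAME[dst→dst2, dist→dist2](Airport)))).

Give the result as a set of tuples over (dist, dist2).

ρ[dst→dst2, dist→dist2]: schema becomes (dst2, pid, dist2); tuples unchanged.
Joining Airport and RENAME[dst→dst2, dist→dist2](Airport) on pid yields {(ATL, 34, 300, ATL, 300), (ATL, 34, 300, MIA, 9550), (ATL, 34, 300, SFO, 6790), (BOS, 32, 9450, BOS, 9450), (BOS, 32, 9450, HND, 8390), (HND, 32, 8390, BOS, 9450), (HND, 32, 8390, HND, 8390), (IAD, 12, 2420, IAD, 2420), (IAD, 12, 2420, NRT, 480), (MIA, 34, 9550, ATL, 300), (MIA, 34, 9550, MIA, 9550), (MIA, 34, 9550, SFO, 6790), (NRT, 12, 480, IAD, 2420), (NRT, 12, 480, NRT, 480), (SFO, 34, 6790, ATL, 300), (SFO, 34, 6790, MIA, 9550), (SFO, 34, 6790, SFO, 6790)}.
Apply σ_{dist < dist2}; surviving tuples: {(ATL, 34, 300, MIA, 9550), (ATL, 34, 300, SFO, 6790), (HND, 32, 8390, BOS, 9450), (NRT, 12, 480, IAD, 2420), (SFO, 34, 6790, MIA, 9550)}
π[dist, dist2]: project onto (dist, dist2) → {(300, 6790), (300, 9550), (480, 2420), (6790, 9550), (8390, 9450)}

{(300, 6790), (300, 9550), (480, 2420), (6790, 9550), (8390, 9450)}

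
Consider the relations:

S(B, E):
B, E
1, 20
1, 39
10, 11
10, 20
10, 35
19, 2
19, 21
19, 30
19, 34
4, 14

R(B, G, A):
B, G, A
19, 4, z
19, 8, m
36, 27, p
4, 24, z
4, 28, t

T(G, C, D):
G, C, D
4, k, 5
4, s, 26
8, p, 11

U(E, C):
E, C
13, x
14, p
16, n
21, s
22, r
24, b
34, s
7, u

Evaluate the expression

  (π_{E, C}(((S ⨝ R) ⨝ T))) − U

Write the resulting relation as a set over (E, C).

{(2, k), (2, p), (2, s), (21, k), (21, p), (30, k), (30, p), (30, s), (34, k), (34, p)}

S ⋈ R (natural join on B): {(19, 2, 4, z), (19, 2, 8, m), (19, 21, 4, z), (19, 21, 8, m), (19, 30, 4, z), (19, 30, 8, m), (19, 34, 4, z), (19, 34, 8, m), (4, 14, 24, z), (4, 14, 28, t)}
(S ⨝ R) ⋈ T (natural join on G): {(19, 2, 4, z, k, 5), (19, 2, 4, z, s, 26), (19, 2, 8, m, p, 11), (19, 21, 4, z, k, 5), (19, 21, 4, z, s, 26), (19, 21, 8, m, p, 11), (19, 30, 4, z, k, 5), (19, 30, 4, z, s, 26), (19, 30, 8, m, p, 11), (19, 34, 4, z, k, 5), (19, 34, 4, z, s, 26), (19, 34, 8, m, p, 11)}
Keep only column(s) E, C: {(2, k), (2, p), (2, s), (21, k), (21, p), (21, s), (30, k), (30, p), (30, s), (34, k), (34, p), (34, s)}
Taking the difference: {(2, k), (2, p), (2, s), (21, k), (21, p), (30, k), (30, p), (30, s), (34, k), (34, p)}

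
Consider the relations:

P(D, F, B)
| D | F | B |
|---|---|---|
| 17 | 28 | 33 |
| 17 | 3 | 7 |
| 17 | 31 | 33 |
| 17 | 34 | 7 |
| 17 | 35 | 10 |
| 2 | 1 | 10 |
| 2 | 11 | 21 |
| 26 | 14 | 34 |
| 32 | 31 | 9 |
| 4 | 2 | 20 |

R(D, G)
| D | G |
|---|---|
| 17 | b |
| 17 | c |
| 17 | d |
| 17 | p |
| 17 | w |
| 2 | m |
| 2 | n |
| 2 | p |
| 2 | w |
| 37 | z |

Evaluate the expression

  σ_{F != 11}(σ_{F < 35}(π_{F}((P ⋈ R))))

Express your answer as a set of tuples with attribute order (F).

{1, 28, 3, 31, 34}

P ⋈ R (natural join on D): {(17, 28, 33, b), (17, 28, 33, c), (17, 28, 33, d), (17, 28, 33, p), (17, 28, 33, w), (17, 3, 7, b), (17, 3, 7, c), (17, 3, 7, d), (17, 3, 7, p), (17, 3, 7, w), (17, 31, 33, b), (17, 31, 33, c), (17, 31, 33, d), (17, 31, 33, p), (17, 31, 33, w), (17, 34, 7, b), (17, 34, 7, c), (17, 34, 7, d), (17, 34, 7, p), (17, 34, 7, w), (17, 35, 10, b), (17, 35, 10, c), (17, 35, 10, d), (17, 35, 10, p), (17, 35, 10, w), (2, 1, 10, m), (2, 1, 10, n), (2, 1, 10, p), (2, 1, 10, w), (2, 11, 21, m), (2, 11, 21, n), (2, 11, 21, p), (2, 11, 21, w)}
π[F]: project onto (F) (26 duplicate(s) eliminated) → {1, 11, 28, 3, 31, 34, 35}
Selection F < 35: {1, 11, 28, 3, 31, 34}
Selection F != 11: {1, 28, 3, 31, 34}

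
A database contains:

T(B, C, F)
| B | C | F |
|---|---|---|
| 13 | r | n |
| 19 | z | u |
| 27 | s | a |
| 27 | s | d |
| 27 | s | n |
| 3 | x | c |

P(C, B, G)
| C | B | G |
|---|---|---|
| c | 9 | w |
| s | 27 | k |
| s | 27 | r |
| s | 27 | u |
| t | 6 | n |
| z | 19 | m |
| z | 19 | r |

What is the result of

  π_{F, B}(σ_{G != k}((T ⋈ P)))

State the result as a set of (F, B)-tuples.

{(a, 27), (d, 27), (n, 27), (u, 19)}

Natural join on B, C: {(19, z, u, m), (19, z, u, r), (27, s, a, k), (27, s, a, r), (27, s, a, u), (27, s, d, k), (27, s, d, r), (27, s, d, u), (27, s, n, k), (27, s, n, r), (27, s, n, u)}
Apply σ_{G != k}; surviving tuples: {(19, z, u, m), (19, z, u, r), (27, s, a, r), (27, s, a, u), (27, s, d, r), (27, s, d, u), (27, s, n, r), (27, s, n, u)}
Projecting to F, B (4 duplicate(s) eliminated): {(a, 27), (d, 27), (n, 27), (u, 19)}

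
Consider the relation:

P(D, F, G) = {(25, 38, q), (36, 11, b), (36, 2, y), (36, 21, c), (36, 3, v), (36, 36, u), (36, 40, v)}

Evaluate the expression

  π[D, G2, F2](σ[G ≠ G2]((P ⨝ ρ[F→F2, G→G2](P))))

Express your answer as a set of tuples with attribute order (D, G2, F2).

ρ[F→F2, G→G2]: schema becomes (D, F2, G2); tuples unchanged.
P ⋈ ρ[F→F2, G→G2](P) (natural join on D): {(25, 38, q, 38, q), (36, 11, b, 11, b), (36, 11, b, 2, y), (36, 11, b, 21, c), (36, 11, b, 3, v), (36, 11, b, 36, u), (36, 11, b, 40, v), (36, 2, y, 11, b), (36, 2, y, 2, y), (36, 2, y, 21, c), (36, 2, y, 3, v), (36, 2, y, 36, u), (36, 2, y, 40, v), (36, 21, c, 11, b), (36, 21, c, 2, y), (36, 21, c, 21, c), (36, 21, c, 3, v), (36, 21, c, 36, u), (36, 21, c, 40, v), (36, 3, v, 11, b), (36, 3, v, 2, y), (36, 3, v, 21, c), (36, 3, v, 3, v), (36, 3, v, 36, u), (36, 3, v, 40, v), (36, 36, u, 11, b), (36, 36, u, 2, y), (36, 36, u, 21, c), (36, 36, u, 3, v), (36, 36, u, 36, u), (36, 36, u, 40, v), (36, 40, v, 11, b), (36, 40, v, 2, y), (36, 40, v, 21, c), (36, 40, v, 3, v), (36, 40, v, 36, u), (36, 40, v, 40, v)}
Filtering on G ≠ G2 leaves {(36, 11, b, 2, y), (36, 11, b, 21, c), (36, 11, b, 3, v), (36, 11, b, 36, u), (36, 11, b, 40, v), (36, 2, y, 11, b), (36, 2, y, 21, c), (36, 2, y, 3, v), (36, 2, y, 36, u), (36, 2, y, 40, v), (36, 21, c, 11, b), (36, 21, c, 2, y), (36, 21, c, 3, v), (36, 21, c, 36, u), (36, 21, c, 40, v), (36, 3, v, 11, b), (36, 3, v, 2, y), (36, 3, v, 21, c), (36, 3, v, 36, u), (36, 36, u, 11, b), (36, 36, u, 2, y), (36, 36, u, 21, c), (36, 36, u, 3, v), (36, 36, u, 40, v), (36, 40, v, 11, b), (36, 40, v, 2, y), (36, 40, v, 21, c), (36, 40, v, 36, u)}.
π[D, G2, F2]: project onto (D, G2, F2) (22 duplicate(s) eliminated) → {(36, b, 11), (36, c, 21), (36, u, 36), (36, v, 3), (36, v, 40), (36, y, 2)}

{(36, b, 11), (36, c, 21), (36, u, 36), (36, v, 3), (36, v, 40), (36, y, 2)}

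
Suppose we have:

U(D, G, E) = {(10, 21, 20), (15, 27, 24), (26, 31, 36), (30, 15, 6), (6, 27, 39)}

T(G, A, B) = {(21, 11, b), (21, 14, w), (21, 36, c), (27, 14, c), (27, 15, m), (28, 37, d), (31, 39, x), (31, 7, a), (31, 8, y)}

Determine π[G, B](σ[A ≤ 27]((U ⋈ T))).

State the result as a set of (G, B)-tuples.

Natural join on G: {(10, 21, 20, 11, b), (10, 21, 20, 14, w), (10, 21, 20, 36, c), (15, 27, 24, 14, c), (15, 27, 24, 15, m), (26, 31, 36, 39, x), (26, 31, 36, 7, a), (26, 31, 36, 8, y), (6, 27, 39, 14, c), (6, 27, 39, 15, m)}
Selection A ≤ 27: {(10, 21, 20, 11, b), (10, 21, 20, 14, w), (15, 27, 24, 14, c), (15, 27, 24, 15, m), (26, 31, 36, 7, a), (26, 31, 36, 8, y), (6, 27, 39, 14, c), (6, 27, 39, 15, m)}
π[G, B]: project onto (G, B) (2 duplicate(s) eliminated) → {(21, b), (21, w), (27, c), (27, m), (31, a), (31, y)}

{(21, b), (21, w), (27, c), (27, m), (31, a), (31, y)}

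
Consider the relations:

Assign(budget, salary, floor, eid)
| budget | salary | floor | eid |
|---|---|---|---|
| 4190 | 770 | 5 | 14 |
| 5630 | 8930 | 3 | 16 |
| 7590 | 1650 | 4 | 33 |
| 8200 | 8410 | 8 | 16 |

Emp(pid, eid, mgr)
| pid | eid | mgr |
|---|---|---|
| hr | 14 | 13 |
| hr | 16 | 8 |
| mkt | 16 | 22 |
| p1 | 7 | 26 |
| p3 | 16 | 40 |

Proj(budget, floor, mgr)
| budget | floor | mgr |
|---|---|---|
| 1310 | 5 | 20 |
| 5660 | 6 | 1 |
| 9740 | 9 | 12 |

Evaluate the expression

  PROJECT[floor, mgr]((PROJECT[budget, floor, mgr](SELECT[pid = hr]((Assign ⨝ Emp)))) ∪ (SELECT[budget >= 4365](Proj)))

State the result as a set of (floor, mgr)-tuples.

{(3, 8), (5, 13), (6, 1), (8, 8), (9, 12)}

Natural join on eid: {(4190, 770, 5, 14, hr, 13), (5630, 8930, 3, 16, hr, 8), (5630, 8930, 3, 16, mkt, 22), (5630, 8930, 3, 16, p3, 40), (8200, 8410, 8, 16, hr, 8), (8200, 8410, 8, 16, mkt, 22), (8200, 8410, 8, 16, p3, 40)}
Filtering on pid = hr leaves {(4190, 770, 5, 14, hr, 13), (5630, 8930, 3, 16, hr, 8), (8200, 8410, 8, 16, hr, 8)}.
π_{budget, floor, mgr} gives {(4190, 5, 13), (5630, 3, 8), (8200, 8, 8)}.
Filtering on budget >= 4365 leaves {(5660, 6, 1), (9740, 9, 12)}.
Set union of the two operands is {(4190, 5, 13), (5630, 3, 8), (5660, 6, 1), (8200, 8, 8), (9740, 9, 12)}.
π_{floor, mgr} gives {(3, 8), (5, 13), (6, 1), (8, 8), (9, 12)}.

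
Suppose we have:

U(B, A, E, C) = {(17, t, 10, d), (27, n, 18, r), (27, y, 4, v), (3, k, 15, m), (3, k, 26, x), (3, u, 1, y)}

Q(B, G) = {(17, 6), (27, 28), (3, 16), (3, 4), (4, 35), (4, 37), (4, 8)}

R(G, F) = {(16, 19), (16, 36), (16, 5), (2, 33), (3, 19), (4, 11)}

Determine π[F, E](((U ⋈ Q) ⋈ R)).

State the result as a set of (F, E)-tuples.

U ⋈ Q (natural join on B): {(17, t, 10, d, 6), (27, n, 18, r, 28), (27, y, 4, v, 28), (3, k, 15, m, 16), (3, k, 15, m, 4), (3, k, 26, x, 16), (3, k, 26, x, 4), (3, u, 1, y, 16), (3, u, 1, y, 4)}
(U ⋈ Q) ⋈ R (natural join on G): {(3, k, 15, m, 16, 19), (3, k, 15, m, 16, 36), (3, k, 15, m, 16, 5), (3, k, 15, m, 4, 11), (3, k, 26, x, 16, 19), (3, k, 26, x, 16, 36), (3, k, 26, x, 16, 5), (3, k, 26, x, 4, 11), (3, u, 1, y, 16, 19), (3, u, 1, y, 16, 36), (3, u, 1, y, 16, 5), (3, u, 1, y, 4, 11)}
π_{F, E} gives {(11, 1), (11, 15), (11, 26), (19, 1), (19, 15), (19, 26), (36, 1), (36, 15), (36, 26), (5, 1), (5, 15), (5, 26)}.

{(11, 1), (11, 15), (11, 26), (19, 1), (19, 15), (19, 26), (36, 1), (36, 15), (36, 26), (5, 1), (5, 15), (5, 26)}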